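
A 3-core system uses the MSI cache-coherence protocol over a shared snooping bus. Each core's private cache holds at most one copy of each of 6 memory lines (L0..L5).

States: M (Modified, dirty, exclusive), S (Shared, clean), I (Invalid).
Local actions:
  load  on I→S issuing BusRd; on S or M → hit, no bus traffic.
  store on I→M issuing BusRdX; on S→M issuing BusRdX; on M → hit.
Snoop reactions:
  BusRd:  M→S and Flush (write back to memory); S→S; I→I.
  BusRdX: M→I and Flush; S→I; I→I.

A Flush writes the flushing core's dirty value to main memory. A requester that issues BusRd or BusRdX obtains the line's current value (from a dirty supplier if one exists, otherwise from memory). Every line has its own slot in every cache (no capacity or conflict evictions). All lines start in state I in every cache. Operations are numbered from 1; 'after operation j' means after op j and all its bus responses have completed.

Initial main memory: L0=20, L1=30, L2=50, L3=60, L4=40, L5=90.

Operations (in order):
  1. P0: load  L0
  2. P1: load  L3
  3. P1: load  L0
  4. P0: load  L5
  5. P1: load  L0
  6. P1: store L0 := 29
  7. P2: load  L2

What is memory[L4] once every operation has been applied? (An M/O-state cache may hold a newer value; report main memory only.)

[1] P0: load  L0 | P0:S(20), P1:I, P2:I | bus: BusRd
[2] P1: load  L3 | P0:I, P1:S(60), P2:I | bus: BusRd
[3] P1: load  L0 | P0:S(20), P1:S(20), P2:I | bus: BusRd
[4] P0: load  L5 | P0:S(90), P1:I, P2:I | bus: BusRd
[5] P1: load  L0 | P0:S(20), P1:S(20), P2:I | bus: none
[6] P1: store L0 := 29 | P0:I, P1:M(29), P2:I | bus: BusRdX
[7] P2: load  L2 | P0:I, P1:I, P2:S(50) | bus: BusRd

memory[L4] = 40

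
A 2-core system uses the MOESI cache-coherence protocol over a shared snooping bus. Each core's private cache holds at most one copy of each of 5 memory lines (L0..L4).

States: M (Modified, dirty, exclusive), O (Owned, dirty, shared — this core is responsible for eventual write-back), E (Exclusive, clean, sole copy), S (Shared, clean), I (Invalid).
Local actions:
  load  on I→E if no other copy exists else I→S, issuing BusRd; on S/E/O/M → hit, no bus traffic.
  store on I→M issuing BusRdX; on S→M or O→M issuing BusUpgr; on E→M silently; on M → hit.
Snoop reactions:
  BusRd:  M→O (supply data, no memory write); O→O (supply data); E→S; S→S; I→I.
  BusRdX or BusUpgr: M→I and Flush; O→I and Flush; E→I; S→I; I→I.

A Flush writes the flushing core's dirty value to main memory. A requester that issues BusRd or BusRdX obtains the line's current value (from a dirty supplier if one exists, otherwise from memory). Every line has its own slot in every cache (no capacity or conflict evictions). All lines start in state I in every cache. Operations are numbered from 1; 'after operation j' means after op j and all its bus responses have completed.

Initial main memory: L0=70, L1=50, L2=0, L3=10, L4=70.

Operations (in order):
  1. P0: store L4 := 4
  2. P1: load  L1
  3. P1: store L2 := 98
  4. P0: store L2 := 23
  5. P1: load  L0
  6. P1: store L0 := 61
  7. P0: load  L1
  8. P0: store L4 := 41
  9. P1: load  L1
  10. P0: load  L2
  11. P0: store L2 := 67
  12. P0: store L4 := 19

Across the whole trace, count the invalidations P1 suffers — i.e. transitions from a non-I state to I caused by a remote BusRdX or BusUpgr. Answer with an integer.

invalidations = 1

step 1: P0: store L4 := 4  ⟶  MI  (L4)  txn=BusRdX  M[L4]=70
step 2: P1: load  L1  ⟶  IE  (L1)  txn=BusRd  M[L1]=50
step 3: P1: store L2 := 98  ⟶  IM  (L2)  txn=BusRdX  M[L2]=0
step 4: P0: store L2 := 23  ⟶  MI  (L2)  txn=BusRdX+Flush  M[L2]=98
step 5: P1: load  L0  ⟶  IE  (L0)  txn=BusRd  M[L0]=70
step 6: P1: store L0 := 61  ⟶  IM  (L0)  txn=∅  M[L0]=70
step 7: P0: load  L1  ⟶  SS  (L1)  txn=BusRd  M[L1]=50
step 8: P0: store L4 := 41  ⟶  MI  (L4)  txn=∅  M[L4]=70
step 9: P1: load  L1  ⟶  SS  (L1)  txn=∅  M[L1]=50
step 10: P0: load  L2  ⟶  MI  (L2)  txn=∅  M[L2]=98
step 11: P0: store L2 := 67  ⟶  MI  (L2)  txn=∅  M[L2]=98
step 12: P0: store L4 := 19  ⟶  MI  (L4)  txn=∅  M[L4]=70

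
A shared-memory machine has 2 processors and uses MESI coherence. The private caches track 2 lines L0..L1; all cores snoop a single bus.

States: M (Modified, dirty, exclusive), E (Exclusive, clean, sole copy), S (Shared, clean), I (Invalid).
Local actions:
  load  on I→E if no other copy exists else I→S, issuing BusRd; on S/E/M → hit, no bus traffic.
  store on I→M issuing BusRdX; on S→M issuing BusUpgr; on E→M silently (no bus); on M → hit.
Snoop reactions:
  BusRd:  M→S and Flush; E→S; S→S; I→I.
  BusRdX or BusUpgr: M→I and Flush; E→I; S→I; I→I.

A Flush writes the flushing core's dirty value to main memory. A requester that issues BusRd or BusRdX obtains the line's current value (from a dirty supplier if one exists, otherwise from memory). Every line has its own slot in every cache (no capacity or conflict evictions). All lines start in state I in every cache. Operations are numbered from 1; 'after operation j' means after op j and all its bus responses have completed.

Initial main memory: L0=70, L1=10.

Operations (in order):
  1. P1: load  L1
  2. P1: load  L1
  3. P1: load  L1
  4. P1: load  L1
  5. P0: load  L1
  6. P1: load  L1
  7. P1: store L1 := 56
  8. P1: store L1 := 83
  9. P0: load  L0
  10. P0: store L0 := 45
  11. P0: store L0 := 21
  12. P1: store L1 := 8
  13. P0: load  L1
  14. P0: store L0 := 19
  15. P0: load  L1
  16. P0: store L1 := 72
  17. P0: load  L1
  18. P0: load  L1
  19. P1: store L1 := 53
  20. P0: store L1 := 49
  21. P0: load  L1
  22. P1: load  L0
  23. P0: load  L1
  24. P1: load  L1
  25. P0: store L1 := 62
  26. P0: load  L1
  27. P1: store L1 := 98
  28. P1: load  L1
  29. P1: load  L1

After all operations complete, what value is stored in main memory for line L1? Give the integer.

memory[L1] = 62

step 1: P1: load  L1  ⟶  IE  (L1)  txn=BusRd  M[L1]=10
step 2: P1: load  L1  ⟶  IE  (L1)  txn=∅  M[L1]=10
step 3: P1: load  L1  ⟶  IE  (L1)  txn=∅  M[L1]=10
step 4: P1: load  L1  ⟶  IE  (L1)  txn=∅  M[L1]=10
step 5: P0: load  L1  ⟶  SS  (L1)  txn=BusRd  M[L1]=10
step 6: P1: load  L1  ⟶  SS  (L1)  txn=∅  M[L1]=10
step 7: P1: store L1 := 56  ⟶  IM  (L1)  txn=BusUpgr  M[L1]=10
step 8: P1: store L1 := 83  ⟶  IM  (L1)  txn=∅  M[L1]=10
step 9: P0: load  L0  ⟶  EI  (L0)  txn=BusRd  M[L0]=70
step 10: P0: store L0 := 45  ⟶  MI  (L0)  txn=∅  M[L0]=70
step 11: P0: store L0 := 21  ⟶  MI  (L0)  txn=∅  M[L0]=70
step 12: P1: store L1 := 8  ⟶  IM  (L1)  txn=∅  M[L1]=10
step 13: P0: load  L1  ⟶  SS  (L1)  txn=BusRd+Flush  M[L1]=8
step 14: P0: store L0 := 19  ⟶  MI  (L0)  txn=∅  M[L0]=70
step 15: P0: load  L1  ⟶  SS  (L1)  txn=∅  M[L1]=8
step 16: P0: store L1 := 72  ⟶  MI  (L1)  txn=BusUpgr  M[L1]=8
step 17: P0: load  L1  ⟶  MI  (L1)  txn=∅  M[L1]=8
step 18: P0: load  L1  ⟶  MI  (L1)  txn=∅  M[L1]=8
step 19: P1: store L1 := 53  ⟶  IM  (L1)  txn=BusRdX+Flush  M[L1]=72
step 20: P0: store L1 := 49  ⟶  MI  (L1)  txn=BusRdX+Flush  M[L1]=53
step 21: P0: load  L1  ⟶  MI  (L1)  txn=∅  M[L1]=53
step 22: P1: load  L0  ⟶  SS  (L0)  txn=BusRd+Flush  M[L0]=19
step 23: P0: load  L1  ⟶  MI  (L1)  txn=∅  M[L1]=53
step 24: P1: load  L1  ⟶  SS  (L1)  txn=BusRd+Flush  M[L1]=49
step 25: P0: store L1 := 62  ⟶  MI  (L1)  txn=BusUpgr  M[L1]=49
step 26: P0: load  L1  ⟶  MI  (L1)  txn=∅  M[L1]=49
step 27: P1: store L1 := 98  ⟶  IM  (L1)  txn=BusRdX+Flush  M[L1]=62
step 28: P1: load  L1  ⟶  IM  (L1)  txn=∅  M[L1]=62
step 29: P1: load  L1  ⟶  IM  (L1)  txn=∅  M[L1]=62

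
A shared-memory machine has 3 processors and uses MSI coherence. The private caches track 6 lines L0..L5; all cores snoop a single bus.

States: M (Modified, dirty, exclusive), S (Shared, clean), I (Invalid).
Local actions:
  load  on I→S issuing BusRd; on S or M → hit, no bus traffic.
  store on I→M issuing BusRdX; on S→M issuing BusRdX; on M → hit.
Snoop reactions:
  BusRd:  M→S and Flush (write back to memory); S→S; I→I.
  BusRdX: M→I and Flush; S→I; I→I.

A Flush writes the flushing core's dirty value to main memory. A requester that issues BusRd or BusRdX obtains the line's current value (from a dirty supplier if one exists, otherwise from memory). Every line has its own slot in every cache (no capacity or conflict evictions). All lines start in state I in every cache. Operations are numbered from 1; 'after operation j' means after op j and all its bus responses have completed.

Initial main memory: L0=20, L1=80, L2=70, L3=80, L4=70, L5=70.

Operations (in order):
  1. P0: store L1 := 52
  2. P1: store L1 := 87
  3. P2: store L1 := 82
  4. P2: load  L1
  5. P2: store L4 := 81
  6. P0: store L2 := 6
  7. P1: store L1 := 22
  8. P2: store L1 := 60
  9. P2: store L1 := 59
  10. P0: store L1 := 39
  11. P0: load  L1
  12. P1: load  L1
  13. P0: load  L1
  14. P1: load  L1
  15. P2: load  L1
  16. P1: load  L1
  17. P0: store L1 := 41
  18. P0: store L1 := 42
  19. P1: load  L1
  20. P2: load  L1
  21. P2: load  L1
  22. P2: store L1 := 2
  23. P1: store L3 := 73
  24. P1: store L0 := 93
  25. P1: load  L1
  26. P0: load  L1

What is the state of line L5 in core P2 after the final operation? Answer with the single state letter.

[1] P0: store L1 := 52 | P0:M(52), P1:I, P2:I | bus: BusRdX
[2] P1: store L1 := 87 | P0:I, P1:M(87), P2:I | bus: BusRdX,Flush
[3] P2: store L1 := 82 | P0:I, P1:I, P2:M(82) | bus: BusRdX,Flush
[4] P2: load  L1 | P0:I, P1:I, P2:M(82) | bus: none
[5] P2: store L4 := 81 | P0:I, P1:I, P2:M(81) | bus: BusRdX
[6] P0: store L2 := 6 | P0:M(6), P1:I, P2:I | bus: BusRdX
[7] P1: store L1 := 22 | P0:I, P1:M(22), P2:I | bus: BusRdX,Flush
[8] P2: store L1 := 60 | P0:I, P1:I, P2:M(60) | bus: BusRdX,Flush
[9] P2: store L1 := 59 | P0:I, P1:I, P2:M(59) | bus: none
[10] P0: store L1 := 39 | P0:M(39), P1:I, P2:I | bus: BusRdX,Flush
[11] P0: load  L1 | P0:M(39), P1:I, P2:I | bus: none
[12] P1: load  L1 | P0:S(39), P1:S(39), P2:I | bus: BusRd,Flush
[13] P0: load  L1 | P0:S(39), P1:S(39), P2:I | bus: none
[14] P1: load  L1 | P0:S(39), P1:S(39), P2:I | bus: none
[15] P2: load  L1 | P0:S(39), P1:S(39), P2:S(39) | bus: BusRd
[16] P1: load  L1 | P0:S(39), P1:S(39), P2:S(39) | bus: none
[17] P0: store L1 := 41 | P0:M(41), P1:I, P2:I | bus: BusRdX
[18] P0: store L1 := 42 | P0:M(42), P1:I, P2:I | bus: none
[19] P1: load  L1 | P0:S(42), P1:S(42), P2:I | bus: BusRd,Flush
[20] P2: load  L1 | P0:S(42), P1:S(42), P2:S(42) | bus: BusRd
[21] P2: load  L1 | P0:S(42), P1:S(42), P2:S(42) | bus: none
[22] P2: store L1 := 2 | P0:I, P1:I, P2:M(2) | bus: BusRdX
[23] P1: store L3 := 73 | P0:I, P1:M(73), P2:I | bus: BusRdX
[24] P1: store L0 := 93 | P0:I, P1:M(93), P2:I | bus: BusRdX
[25] P1: load  L1 | P0:I, P1:S(2), P2:S(2) | bus: BusRd,Flush
[26] P0: load  L1 | P0:S(2), P1:S(2), P2:S(2) | bus: BusRd

state = I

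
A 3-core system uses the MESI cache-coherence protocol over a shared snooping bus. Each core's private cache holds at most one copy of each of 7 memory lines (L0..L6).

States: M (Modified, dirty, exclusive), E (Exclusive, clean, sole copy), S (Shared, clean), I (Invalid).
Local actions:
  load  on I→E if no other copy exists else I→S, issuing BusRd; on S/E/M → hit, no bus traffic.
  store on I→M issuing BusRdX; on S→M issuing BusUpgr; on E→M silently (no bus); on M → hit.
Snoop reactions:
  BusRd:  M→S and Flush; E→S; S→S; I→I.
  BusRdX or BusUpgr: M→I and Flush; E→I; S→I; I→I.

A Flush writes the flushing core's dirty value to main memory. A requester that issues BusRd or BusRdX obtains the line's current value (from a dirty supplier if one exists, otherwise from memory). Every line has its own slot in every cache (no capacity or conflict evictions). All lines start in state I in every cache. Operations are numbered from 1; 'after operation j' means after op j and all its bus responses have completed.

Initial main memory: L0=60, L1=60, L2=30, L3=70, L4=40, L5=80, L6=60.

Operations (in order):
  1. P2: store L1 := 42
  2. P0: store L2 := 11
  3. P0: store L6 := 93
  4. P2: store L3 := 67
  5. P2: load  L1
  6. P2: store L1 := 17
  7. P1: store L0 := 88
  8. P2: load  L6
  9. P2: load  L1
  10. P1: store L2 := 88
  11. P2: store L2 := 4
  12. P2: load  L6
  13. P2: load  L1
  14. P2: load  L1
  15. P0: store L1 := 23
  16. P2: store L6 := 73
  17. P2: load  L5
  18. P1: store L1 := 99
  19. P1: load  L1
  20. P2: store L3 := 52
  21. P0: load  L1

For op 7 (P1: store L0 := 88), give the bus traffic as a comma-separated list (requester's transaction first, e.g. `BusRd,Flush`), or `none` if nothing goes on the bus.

1. P2: store L1 := 42  bus=[BusRdX]  L1: P0=I P1=I P2=M  mem[L1]=60
2. P0: store L2 := 11  bus=[BusRdX]  L2: P0=M P1=I P2=I  mem[L2]=30
3. P0: store L6 := 93  bus=[BusRdX]  L6: P0=M P1=I P2=I  mem[L6]=60
4. P2: store L3 := 67  bus=[BusRdX]  L3: P0=I P1=I P2=M  mem[L3]=70
5. P2: load  L1  bus=[-]  L1: P0=I P1=I P2=M  mem[L1]=60
6. P2: store L1 := 17  bus=[-]  L1: P0=I P1=I P2=M  mem[L1]=60
7. P1: store L0 := 88  bus=[BusRdX]  L0: P0=I P1=M P2=I  mem[L0]=60
8. P2: load  L6  bus=[BusRd,Flush]  L6: P0=S P1=I P2=S  mem[L6]=93
9. P2: load  L1  bus=[-]  L1: P0=I P1=I P2=M  mem[L1]=60
10. P1: store L2 := 88  bus=[BusRdX,Flush]  L2: P0=I P1=M P2=I  mem[L2]=11
11. P2: store L2 := 4  bus=[BusRdX,Flush]  L2: P0=I P1=I P2=M  mem[L2]=88
12. P2: load  L6  bus=[-]  L6: P0=S P1=I P2=S  mem[L6]=93
13. P2: load  L1  bus=[-]  L1: P0=I P1=I P2=M  mem[L1]=60
14. P2: load  L1  bus=[-]  L1: P0=I P1=I P2=M  mem[L1]=60
15. P0: store L1 := 23  bus=[BusRdX,Flush]  L1: P0=M P1=I P2=I  mem[L1]=17
16. P2: store L6 := 73  bus=[BusUpgr]  L6: P0=I P1=I P2=M  mem[L6]=93
17. P2: load  L5  bus=[BusRd]  L5: P0=I P1=I P2=E  mem[L5]=80
18. P1: store L1 := 99  bus=[BusRdX,Flush]  L1: P0=I P1=M P2=I  mem[L1]=23
19. P1: load  L1  bus=[-]  L1: P0=I P1=M P2=I  mem[L1]=23
20. P2: store L3 := 52  bus=[-]  L3: P0=I P1=I P2=M  mem[L3]=70
21. P0: load  L1  bus=[BusRd,Flush]  L1: P0=S P1=S P2=I  mem[L1]=99

bus = BusRdX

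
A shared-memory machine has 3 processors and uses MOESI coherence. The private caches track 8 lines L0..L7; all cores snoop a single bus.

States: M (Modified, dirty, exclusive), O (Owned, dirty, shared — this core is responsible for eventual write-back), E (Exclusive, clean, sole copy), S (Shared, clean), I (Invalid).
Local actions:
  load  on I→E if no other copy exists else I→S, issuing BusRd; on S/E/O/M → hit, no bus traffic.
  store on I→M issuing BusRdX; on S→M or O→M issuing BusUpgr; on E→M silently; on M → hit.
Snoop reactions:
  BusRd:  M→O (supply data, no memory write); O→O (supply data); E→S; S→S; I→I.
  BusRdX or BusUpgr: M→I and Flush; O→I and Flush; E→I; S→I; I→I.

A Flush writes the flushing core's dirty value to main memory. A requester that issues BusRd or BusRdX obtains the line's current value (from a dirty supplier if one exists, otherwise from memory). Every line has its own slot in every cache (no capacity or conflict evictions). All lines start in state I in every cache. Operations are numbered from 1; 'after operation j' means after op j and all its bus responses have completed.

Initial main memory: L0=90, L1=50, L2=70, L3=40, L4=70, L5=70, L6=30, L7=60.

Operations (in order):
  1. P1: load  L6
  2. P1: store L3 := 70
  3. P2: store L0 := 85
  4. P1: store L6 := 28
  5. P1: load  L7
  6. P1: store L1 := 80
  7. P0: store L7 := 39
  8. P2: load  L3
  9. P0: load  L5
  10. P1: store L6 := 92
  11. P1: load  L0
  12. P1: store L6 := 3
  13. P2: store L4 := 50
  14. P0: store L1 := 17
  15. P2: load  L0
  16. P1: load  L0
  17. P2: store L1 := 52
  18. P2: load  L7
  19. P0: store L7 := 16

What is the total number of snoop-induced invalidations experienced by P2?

invalidations = 1

[1] P1: load  L6 | P0:I, P1:E(30), P2:I | bus: BusRd
[2] P1: store L3 := 70 | P0:I, P1:M(70), P2:I | bus: BusRdX
[3] P2: store L0 := 85 | P0:I, P1:I, P2:M(85) | bus: BusRdX
[4] P1: store L6 := 28 | P0:I, P1:M(28), P2:I | bus: none
[5] P1: load  L7 | P0:I, P1:E(60), P2:I | bus: BusRd
[6] P1: store L1 := 80 | P0:I, P1:M(80), P2:I | bus: BusRdX
[7] P0: store L7 := 39 | P0:M(39), P1:I, P2:I | bus: BusRdX
[8] P2: load  L3 | P0:I, P1:O(70), P2:S(70) | bus: BusRd
[9] P0: load  L5 | P0:E(70), P1:I, P2:I | bus: BusRd
[10] P1: store L6 := 92 | P0:I, P1:M(92), P2:I | bus: none
[11] P1: load  L0 | P0:I, P1:S(85), P2:O(85) | bus: BusRd
[12] P1: store L6 := 3 | P0:I, P1:M(3), P2:I | bus: none
[13] P2: store L4 := 50 | P0:I, P1:I, P2:M(50) | bus: BusRdX
[14] P0: store L1 := 17 | P0:M(17), P1:I, P2:I | bus: BusRdX,Flush
[15] P2: load  L0 | P0:I, P1:S(85), P2:O(85) | bus: none
[16] P1: load  L0 | P0:I, P1:S(85), P2:O(85) | bus: none
[17] P2: store L1 := 52 | P0:I, P1:I, P2:M(52) | bus: BusRdX,Flush
[18] P2: load  L7 | P0:O(39), P1:I, P2:S(39) | bus: BusRd
[19] P0: store L7 := 16 | P0:M(16), P1:I, P2:I | bus: BusUpgr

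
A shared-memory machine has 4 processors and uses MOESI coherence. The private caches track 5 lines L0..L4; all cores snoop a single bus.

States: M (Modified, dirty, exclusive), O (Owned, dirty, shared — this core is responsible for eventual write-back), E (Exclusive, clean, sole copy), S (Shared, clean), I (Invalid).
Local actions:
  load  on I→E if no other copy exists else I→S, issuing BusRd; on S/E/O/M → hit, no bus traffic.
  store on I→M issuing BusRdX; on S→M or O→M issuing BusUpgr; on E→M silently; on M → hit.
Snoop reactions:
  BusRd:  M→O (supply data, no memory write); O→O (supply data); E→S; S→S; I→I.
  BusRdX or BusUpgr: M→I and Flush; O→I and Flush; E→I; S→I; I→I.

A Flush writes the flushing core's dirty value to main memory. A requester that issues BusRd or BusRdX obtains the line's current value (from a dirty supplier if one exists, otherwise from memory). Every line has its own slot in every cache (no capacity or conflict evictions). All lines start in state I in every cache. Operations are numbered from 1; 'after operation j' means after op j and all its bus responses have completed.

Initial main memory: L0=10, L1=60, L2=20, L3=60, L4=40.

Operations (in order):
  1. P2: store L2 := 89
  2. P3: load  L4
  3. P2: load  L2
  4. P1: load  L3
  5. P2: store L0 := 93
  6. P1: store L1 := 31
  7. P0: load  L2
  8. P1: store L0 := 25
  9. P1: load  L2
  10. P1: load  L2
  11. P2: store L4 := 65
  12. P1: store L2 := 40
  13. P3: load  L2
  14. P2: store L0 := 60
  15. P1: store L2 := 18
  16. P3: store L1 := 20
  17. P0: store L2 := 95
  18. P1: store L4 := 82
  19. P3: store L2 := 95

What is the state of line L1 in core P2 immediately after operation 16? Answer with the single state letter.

state = I

[1] P2: store L2 := 89 | P0:I, P1:I, P2:M(89), P3:I | bus: BusRdX
[2] P3: load  L4 | P0:I, P1:I, P2:I, P3:E(40) | bus: BusRd
[3] P2: load  L2 | P0:I, P1:I, P2:M(89), P3:I | bus: none
[4] P1: load  L3 | P0:I, P1:E(60), P2:I, P3:I | bus: BusRd
[5] P2: store L0 := 93 | P0:I, P1:I, P2:M(93), P3:I | bus: BusRdX
[6] P1: store L1 := 31 | P0:I, P1:M(31), P2:I, P3:I | bus: BusRdX
[7] P0: load  L2 | P0:S(89), P1:I, P2:O(89), P3:I | bus: BusRd
[8] P1: store L0 := 25 | P0:I, P1:M(25), P2:I, P3:I | bus: BusRdX,Flush
[9] P1: load  L2 | P0:S(89), P1:S(89), P2:O(89), P3:I | bus: BusRd
[10] P1: load  L2 | P0:S(89), P1:S(89), P2:O(89), P3:I | bus: none
[11] P2: store L4 := 65 | P0:I, P1:I, P2:M(65), P3:I | bus: BusRdX
[12] P1: store L2 := 40 | P0:I, P1:M(40), P2:I, P3:I | bus: BusUpgr,Flush
[13] P3: load  L2 | P0:I, P1:O(40), P2:I, P3:S(40) | bus: BusRd
[14] P2: store L0 := 60 | P0:I, P1:I, P2:M(60), P3:I | bus: BusRdX,Flush
[15] P1: store L2 := 18 | P0:I, P1:M(18), P2:I, P3:I | bus: BusUpgr
[16] P3: store L1 := 20 | P0:I, P1:I, P2:I, P3:M(20) | bus: BusRdX,Flush
[17] P0: store L2 := 95 | P0:M(95), P1:I, P2:I, P3:I | bus: BusRdX,Flush
[18] P1: store L4 := 82 | P0:I, P1:M(82), P2:I, P3:I | bus: BusRdX,Flush
[19] P3: store L2 := 95 | P0:I, P1:I, P2:I, P3:M(95) | bus: BusRdX,Flush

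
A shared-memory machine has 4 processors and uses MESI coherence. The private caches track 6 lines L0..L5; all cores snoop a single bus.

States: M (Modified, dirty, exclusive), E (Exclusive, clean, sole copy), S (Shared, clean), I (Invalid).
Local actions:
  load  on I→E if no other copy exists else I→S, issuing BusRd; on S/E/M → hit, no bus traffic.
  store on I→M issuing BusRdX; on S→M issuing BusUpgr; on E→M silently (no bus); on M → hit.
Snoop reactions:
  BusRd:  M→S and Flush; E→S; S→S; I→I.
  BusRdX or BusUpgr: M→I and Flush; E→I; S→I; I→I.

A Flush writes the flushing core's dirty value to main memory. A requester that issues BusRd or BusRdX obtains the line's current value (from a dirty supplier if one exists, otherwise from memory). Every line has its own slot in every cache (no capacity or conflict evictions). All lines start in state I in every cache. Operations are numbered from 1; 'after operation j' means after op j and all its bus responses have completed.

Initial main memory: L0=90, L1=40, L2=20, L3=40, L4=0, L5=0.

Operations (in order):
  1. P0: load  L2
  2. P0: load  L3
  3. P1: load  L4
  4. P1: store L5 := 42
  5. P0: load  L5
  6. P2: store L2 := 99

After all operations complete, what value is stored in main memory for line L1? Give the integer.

memory[L1] = 40

  op1 P0: load  L2 → E/I/I/I on L2; bus BusRd; mem=20
  op2 P0: load  L3 → E/I/I/I on L3; bus BusRd; mem=40
  op3 P1: load  L4 → I/E/I/I on L4; bus BusRd; mem=0
  op4 P1: store L5 := 42 → I/M/I/I on L5; bus BusRdX; mem=0
  op5 P0: load  L5 → S/S/I/I on L5; bus BusRd Flush; mem=42
  op6 P2: store L2 := 99 → I/I/M/I on L2; bus BusRdX; mem=20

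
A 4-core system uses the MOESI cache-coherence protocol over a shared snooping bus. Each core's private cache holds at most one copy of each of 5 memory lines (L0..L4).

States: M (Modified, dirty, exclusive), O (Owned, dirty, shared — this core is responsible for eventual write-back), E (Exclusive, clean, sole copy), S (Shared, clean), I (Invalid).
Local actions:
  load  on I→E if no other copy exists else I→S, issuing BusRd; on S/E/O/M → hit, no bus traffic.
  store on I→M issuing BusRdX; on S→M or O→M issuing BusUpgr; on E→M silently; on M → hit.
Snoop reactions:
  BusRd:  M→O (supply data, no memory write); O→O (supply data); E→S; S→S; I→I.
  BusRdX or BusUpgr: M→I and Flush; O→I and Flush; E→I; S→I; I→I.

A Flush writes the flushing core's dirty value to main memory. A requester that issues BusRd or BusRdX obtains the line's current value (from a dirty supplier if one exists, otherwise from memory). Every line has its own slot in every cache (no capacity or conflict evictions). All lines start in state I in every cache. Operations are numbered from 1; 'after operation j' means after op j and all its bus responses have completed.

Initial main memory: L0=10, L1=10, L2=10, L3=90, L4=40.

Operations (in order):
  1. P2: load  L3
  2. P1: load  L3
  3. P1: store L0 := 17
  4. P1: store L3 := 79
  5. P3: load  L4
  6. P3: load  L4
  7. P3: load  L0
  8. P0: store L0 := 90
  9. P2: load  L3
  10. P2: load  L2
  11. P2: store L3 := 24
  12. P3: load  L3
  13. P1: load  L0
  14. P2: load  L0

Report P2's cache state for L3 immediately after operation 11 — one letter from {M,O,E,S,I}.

step 1: P2: load  L3  ⟶  IIEI  (L3)  txn=BusRd  M[L3]=90
step 2: P1: load  L3  ⟶  ISSI  (L3)  txn=BusRd  M[L3]=90
step 3: P1: store L0 := 17  ⟶  IMII  (L0)  txn=BusRdX  M[L0]=10
step 4: P1: store L3 := 79  ⟶  IMII  (L3)  txn=BusUpgr  M[L3]=90
step 5: P3: load  L4  ⟶  IIIE  (L4)  txn=BusRd  M[L4]=40
step 6: P3: load  L4  ⟶  IIIE  (L4)  txn=∅  M[L4]=40
step 7: P3: load  L0  ⟶  IOIS  (L0)  txn=BusRd  M[L0]=10
step 8: P0: store L0 := 90  ⟶  MIII  (L0)  txn=BusRdX+Flush  M[L0]=17
step 9: P2: load  L3  ⟶  IOSI  (L3)  txn=BusRd  M[L3]=90
step 10: P2: load  L2  ⟶  IIEI  (L2)  txn=BusRd  M[L2]=10
step 11: P2: store L3 := 24  ⟶  IIMI  (L3)  txn=BusUpgr+Flush  M[L3]=79
step 12: P3: load  L3  ⟶  IIOS  (L3)  txn=BusRd  M[L3]=79
step 13: P1: load  L0  ⟶  OSII  (L0)  txn=BusRd  M[L0]=17
step 14: P2: load  L0  ⟶  OSSI  (L0)  txn=BusRd  M[L0]=17

state = M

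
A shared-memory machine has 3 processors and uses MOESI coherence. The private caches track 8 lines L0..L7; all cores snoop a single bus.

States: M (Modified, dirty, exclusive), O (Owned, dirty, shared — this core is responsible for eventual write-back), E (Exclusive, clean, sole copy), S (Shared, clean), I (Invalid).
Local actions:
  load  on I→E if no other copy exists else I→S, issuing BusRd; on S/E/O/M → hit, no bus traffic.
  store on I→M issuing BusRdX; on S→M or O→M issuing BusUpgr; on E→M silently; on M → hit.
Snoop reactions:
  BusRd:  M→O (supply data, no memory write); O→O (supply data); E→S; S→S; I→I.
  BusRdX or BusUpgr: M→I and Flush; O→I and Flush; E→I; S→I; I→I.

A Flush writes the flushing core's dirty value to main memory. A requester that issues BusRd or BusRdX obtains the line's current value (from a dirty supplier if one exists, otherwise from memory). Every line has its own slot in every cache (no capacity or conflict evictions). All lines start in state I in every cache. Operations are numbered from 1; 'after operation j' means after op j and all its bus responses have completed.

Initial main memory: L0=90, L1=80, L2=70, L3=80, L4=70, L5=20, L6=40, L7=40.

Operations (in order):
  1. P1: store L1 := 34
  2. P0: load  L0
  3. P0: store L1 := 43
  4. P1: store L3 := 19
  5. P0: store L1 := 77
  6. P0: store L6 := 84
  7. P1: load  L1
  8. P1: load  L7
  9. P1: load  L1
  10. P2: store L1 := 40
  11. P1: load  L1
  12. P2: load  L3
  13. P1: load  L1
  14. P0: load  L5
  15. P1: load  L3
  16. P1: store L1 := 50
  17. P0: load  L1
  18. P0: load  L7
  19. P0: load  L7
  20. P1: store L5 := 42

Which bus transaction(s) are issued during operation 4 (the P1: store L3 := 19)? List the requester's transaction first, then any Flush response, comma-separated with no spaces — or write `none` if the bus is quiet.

bus = BusRdX

[1] P1: store L1 := 34 | P0:I, P1:M(34), P2:I | bus: BusRdX
[2] P0: load  L0 | P0:E(90), P1:I, P2:I | bus: BusRd
[3] P0: store L1 := 43 | P0:M(43), P1:I, P2:I | bus: BusRdX,Flush
[4] P1: store L3 := 19 | P0:I, P1:M(19), P2:I | bus: BusRdX
[5] P0: store L1 := 77 | P0:M(77), P1:I, P2:I | bus: none
[6] P0: store L6 := 84 | P0:M(84), P1:I, P2:I | bus: BusRdX
[7] P1: load  L1 | P0:O(77), P1:S(77), P2:I | bus: BusRd
[8] P1: load  L7 | P0:I, P1:E(40), P2:I | bus: BusRd
[9] P1: load  L1 | P0:O(77), P1:S(77), P2:I | bus: none
[10] P2: store L1 := 40 | P0:I, P1:I, P2:M(40) | bus: BusRdX,Flush
[11] P1: load  L1 | P0:I, P1:S(40), P2:O(40) | bus: BusRd
[12] P2: load  L3 | P0:I, P1:O(19), P2:S(19) | bus: BusRd
[13] P1: load  L1 | P0:I, P1:S(40), P2:O(40) | bus: none
[14] P0: load  L5 | P0:E(20), P1:I, P2:I | bus: BusRd
[15] P1: load  L3 | P0:I, P1:O(19), P2:S(19) | bus: none
[16] P1: store L1 := 50 | P0:I, P1:M(50), P2:I | bus: BusUpgr,Flush
[17] P0: load  L1 | P0:S(50), P1:O(50), P2:I | bus: BusRd
[18] P0: load  L7 | P0:S(40), P1:S(40), P2:I | bus: BusRd
[19] P0: load  L7 | P0:S(40), P1:S(40), P2:I | bus: none
[20] P1: store L5 := 42 | P0:I, P1:M(42), P2:I | bus: BusRdX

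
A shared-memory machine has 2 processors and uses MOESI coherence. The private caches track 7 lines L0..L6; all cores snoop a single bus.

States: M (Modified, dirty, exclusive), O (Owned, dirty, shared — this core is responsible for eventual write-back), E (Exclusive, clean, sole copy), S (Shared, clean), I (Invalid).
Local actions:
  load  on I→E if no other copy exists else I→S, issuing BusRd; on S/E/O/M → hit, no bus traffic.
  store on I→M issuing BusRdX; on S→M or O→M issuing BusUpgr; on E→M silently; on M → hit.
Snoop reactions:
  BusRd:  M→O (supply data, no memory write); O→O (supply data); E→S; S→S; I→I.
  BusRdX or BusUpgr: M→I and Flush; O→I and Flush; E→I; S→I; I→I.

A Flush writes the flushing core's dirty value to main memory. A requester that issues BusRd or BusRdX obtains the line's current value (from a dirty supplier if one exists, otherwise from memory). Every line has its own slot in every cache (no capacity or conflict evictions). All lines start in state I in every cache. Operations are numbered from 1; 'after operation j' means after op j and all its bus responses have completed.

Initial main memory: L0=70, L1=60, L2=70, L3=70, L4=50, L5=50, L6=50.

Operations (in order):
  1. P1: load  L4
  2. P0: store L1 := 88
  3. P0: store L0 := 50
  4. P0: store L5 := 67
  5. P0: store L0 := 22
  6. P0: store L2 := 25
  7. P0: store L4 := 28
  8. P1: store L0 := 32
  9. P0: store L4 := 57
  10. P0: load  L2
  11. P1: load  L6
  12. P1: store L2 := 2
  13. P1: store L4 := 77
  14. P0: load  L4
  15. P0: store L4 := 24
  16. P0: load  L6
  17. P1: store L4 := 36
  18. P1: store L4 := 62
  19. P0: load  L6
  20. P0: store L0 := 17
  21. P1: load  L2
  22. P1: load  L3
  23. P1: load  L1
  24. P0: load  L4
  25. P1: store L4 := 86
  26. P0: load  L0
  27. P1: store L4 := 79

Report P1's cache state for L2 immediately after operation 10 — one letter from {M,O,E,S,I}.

1. P1: load  L4  bus=[BusRd]  L4: P0=I P1=E  mem[L4]=50
2. P0: store L1 := 88  bus=[BusRdX]  L1: P0=M P1=I  mem[L1]=60
3. P0: store L0 := 50  bus=[BusRdX]  L0: P0=M P1=I  mem[L0]=70
4. P0: store L5 := 67  bus=[BusRdX]  L5: P0=M P1=I  mem[L5]=50
5. P0: store L0 := 22  bus=[-]  L0: P0=M P1=I  mem[L0]=70
6. P0: store L2 := 25  bus=[BusRdX]  L2: P0=M P1=I  mem[L2]=70
7. P0: store L4 := 28  bus=[BusRdX]  L4: P0=M P1=I  mem[L4]=50
8. P1: store L0 := 32  bus=[BusRdX,Flush]  L0: P0=I P1=M  mem[L0]=22
9. P0: store L4 := 57  bus=[-]  L4: P0=M P1=I  mem[L4]=50
10. P0: load  L2  bus=[-]  L2: P0=M P1=I  mem[L2]=70
11. P1: load  L6  bus=[BusRd]  L6: P0=I P1=E  mem[L6]=50
12. P1: store L2 := 2  bus=[BusRdX,Flush]  L2: P0=I P1=M  mem[L2]=25
13. P1: store L4 := 77  bus=[BusRdX,Flush]  L4: P0=I P1=M  mem[L4]=57
14. P0: load  L4  bus=[BusRd]  L4: P0=S P1=O  mem[L4]=57
15. P0: store L4 := 24  bus=[BusUpgr,Flush]  L4: P0=M P1=I  mem[L4]=77
16. P0: load  L6  bus=[BusRd]  L6: P0=S P1=S  mem[L6]=50
17. P1: store L4 := 36  bus=[BusRdX,Flush]  L4: P0=I P1=M  mem[L4]=24
18. P1: store L4 := 62  bus=[-]  L4: P0=I P1=M  mem[L4]=24
19. P0: load  L6  bus=[-]  L6: P0=S P1=S  mem[L6]=50
20. P0: store L0 := 17  bus=[BusRdX,Flush]  L0: P0=M P1=I  mem[L0]=32
21. P1: load  L2  bus=[-]  L2: P0=I P1=M  mem[L2]=25
22. P1: load  L3  bus=[BusRd]  L3: P0=I P1=E  mem[L3]=70
23. P1: load  L1  bus=[BusRd]  L1: P0=O P1=S  mem[L1]=60
24. P0: load  L4  bus=[BusRd]  L4: P0=S P1=O  mem[L4]=24
25. P1: store L4 := 86  bus=[BusUpgr]  L4: P0=I P1=M  mem[L4]=24
26. P0: load  L0  bus=[-]  L0: P0=M P1=I  mem[L0]=32
27. P1: store L4 := 79  bus=[-]  L4: P0=I P1=M  mem[L4]=24

state = I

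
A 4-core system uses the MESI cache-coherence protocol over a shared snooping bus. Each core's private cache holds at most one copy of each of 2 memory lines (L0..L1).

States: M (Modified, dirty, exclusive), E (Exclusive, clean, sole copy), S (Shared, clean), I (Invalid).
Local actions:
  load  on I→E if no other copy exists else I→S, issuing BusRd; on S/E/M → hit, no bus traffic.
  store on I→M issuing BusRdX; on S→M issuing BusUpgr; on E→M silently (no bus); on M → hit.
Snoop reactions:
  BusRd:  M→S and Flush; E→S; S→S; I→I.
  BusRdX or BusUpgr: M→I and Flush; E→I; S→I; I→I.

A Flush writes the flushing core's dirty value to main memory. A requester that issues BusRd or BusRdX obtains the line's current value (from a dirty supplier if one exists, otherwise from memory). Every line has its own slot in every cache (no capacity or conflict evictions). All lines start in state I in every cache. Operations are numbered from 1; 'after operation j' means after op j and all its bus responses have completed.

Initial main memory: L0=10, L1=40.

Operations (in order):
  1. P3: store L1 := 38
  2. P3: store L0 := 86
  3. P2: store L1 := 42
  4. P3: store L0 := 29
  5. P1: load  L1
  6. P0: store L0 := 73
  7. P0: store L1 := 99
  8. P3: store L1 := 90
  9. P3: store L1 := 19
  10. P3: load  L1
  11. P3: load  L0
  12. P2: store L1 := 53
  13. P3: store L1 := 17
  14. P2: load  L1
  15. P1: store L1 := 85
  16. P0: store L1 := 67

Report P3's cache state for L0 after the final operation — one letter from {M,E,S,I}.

state = S

  op1 P3: store L1 := 38 → I/I/I/M on L1; bus BusRdX; mem=40
  op2 P3: store L0 := 86 → I/I/I/M on L0; bus BusRdX; mem=10
  op3 P2: store L1 := 42 → I/I/M/I on L1; bus BusRdX Flush; mem=38
  op4 P3: store L0 := 29 → I/I/I/M on L0; bus (none); mem=10
  op5 P1: load  L1 → I/S/S/I on L1; bus BusRd Flush; mem=42
  op6 P0: store L0 := 73 → M/I/I/I on L0; bus BusRdX Flush; mem=29
  op7 P0: store L1 := 99 → M/I/I/I on L1; bus BusRdX; mem=42
  op8 P3: store L1 := 90 → I/I/I/M on L1; bus BusRdX Flush; mem=99
  op9 P3: store L1 := 19 → I/I/I/M on L1; bus (none); mem=99
  op10 P3: load  L1 → I/I/I/M on L1; bus (none); mem=99
  op11 P3: load  L0 → S/I/I/S on L0; bus BusRd Flush; mem=73
  op12 P2: store L1 := 53 → I/I/M/I on L1; bus BusRdX Flush; mem=19
  op13 P3: store L1 := 17 → I/I/I/M on L1; bus BusRdX Flush; mem=53
  op14 P2: load  L1 → I/I/S/S on L1; bus BusRd Flush; mem=17
  op15 P1: store L1 := 85 → I/M/I/I on L1; bus BusRdX; mem=17
  op16 P0: store L1 := 67 → M/I/I/I on L1; bus BusRdX Flush; mem=85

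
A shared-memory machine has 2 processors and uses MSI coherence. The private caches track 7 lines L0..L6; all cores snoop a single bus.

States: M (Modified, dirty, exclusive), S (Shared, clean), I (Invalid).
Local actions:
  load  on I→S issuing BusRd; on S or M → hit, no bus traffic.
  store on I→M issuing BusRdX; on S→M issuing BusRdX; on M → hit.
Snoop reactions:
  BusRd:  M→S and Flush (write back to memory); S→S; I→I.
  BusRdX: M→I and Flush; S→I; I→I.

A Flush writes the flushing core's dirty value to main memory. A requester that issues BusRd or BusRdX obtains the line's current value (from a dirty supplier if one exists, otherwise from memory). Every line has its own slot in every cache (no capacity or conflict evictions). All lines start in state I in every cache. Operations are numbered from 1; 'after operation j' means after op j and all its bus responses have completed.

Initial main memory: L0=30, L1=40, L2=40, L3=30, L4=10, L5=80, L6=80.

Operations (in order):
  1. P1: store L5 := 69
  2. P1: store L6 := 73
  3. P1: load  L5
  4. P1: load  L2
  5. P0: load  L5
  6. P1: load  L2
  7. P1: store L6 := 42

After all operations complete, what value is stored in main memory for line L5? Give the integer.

  op1 P1: store L5 := 69 → I/M on L5; bus BusRdX; mem=80
  op2 P1: store L6 := 73 → I/M on L6; bus BusRdX; mem=80
  op3 P1: load  L5 → I/M on L5; bus (none); mem=80
  op4 P1: load  L2 → I/S on L2; bus BusRd; mem=40
  op5 P0: load  L5 → S/S on L5; bus BusRd Flush; mem=69
  op6 P1: load  L2 → I/S on L2; bus (none); mem=40
  op7 P1: store L6 := 42 → I/M on L6; bus (none); mem=80

memory[L5] = 69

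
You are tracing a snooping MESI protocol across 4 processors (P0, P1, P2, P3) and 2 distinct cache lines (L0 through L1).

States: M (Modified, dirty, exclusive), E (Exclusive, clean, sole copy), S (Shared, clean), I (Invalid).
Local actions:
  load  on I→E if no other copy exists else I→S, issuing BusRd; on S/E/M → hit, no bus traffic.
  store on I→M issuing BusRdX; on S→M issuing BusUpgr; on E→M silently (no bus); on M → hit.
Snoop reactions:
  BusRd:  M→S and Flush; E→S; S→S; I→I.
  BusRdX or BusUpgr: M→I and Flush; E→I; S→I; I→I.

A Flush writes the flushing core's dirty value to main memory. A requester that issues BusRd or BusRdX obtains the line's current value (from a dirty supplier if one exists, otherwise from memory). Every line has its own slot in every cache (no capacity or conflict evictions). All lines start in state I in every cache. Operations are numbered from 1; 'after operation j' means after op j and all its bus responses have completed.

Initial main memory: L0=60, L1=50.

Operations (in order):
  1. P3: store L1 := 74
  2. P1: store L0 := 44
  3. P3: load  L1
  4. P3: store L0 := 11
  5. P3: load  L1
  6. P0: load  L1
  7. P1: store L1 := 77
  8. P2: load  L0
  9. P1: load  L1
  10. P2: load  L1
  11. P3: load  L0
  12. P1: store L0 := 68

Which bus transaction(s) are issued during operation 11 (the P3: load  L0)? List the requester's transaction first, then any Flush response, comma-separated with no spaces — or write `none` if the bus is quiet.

1. P3: store L1 := 74  bus=[BusRdX]  L1: P0=I P1=I P2=I P3=M  mem[L1]=50
2. P1: store L0 := 44  bus=[BusRdX]  L0: P0=I P1=M P2=I P3=I  mem[L0]=60
3. P3: load  L1  bus=[-]  L1: P0=I P1=I P2=I P3=M  mem[L1]=50
4. P3: store L0 := 11  bus=[BusRdX,Flush]  L0: P0=I P1=I P2=I P3=M  mem[L0]=44
5. P3: load  L1  bus=[-]  L1: P0=I P1=I P2=I P3=M  mem[L1]=50
6. P0: load  L1  bus=[BusRd,Flush]  L1: P0=S P1=I P2=I P3=S  mem[L1]=74
7. P1: store L1 := 77  bus=[BusRdX]  L1: P0=I P1=M P2=I P3=I  mem[L1]=74
8. P2: load  L0  bus=[BusRd,Flush]  L0: P0=I P1=I P2=S P3=S  mem[L0]=11
9. P1: load  L1  bus=[-]  L1: P0=I P1=M P2=I P3=I  mem[L1]=74
10. P2: load  L1  bus=[BusRd,Flush]  L1: P0=I P1=S P2=S P3=I  mem[L1]=77
11. P3: load  L0  bus=[-]  L0: P0=I P1=I P2=S P3=S  mem[L0]=11
12. P1: store L0 := 68  bus=[BusRdX]  L0: P0=I P1=M P2=I P3=I  mem[L0]=11

bus = none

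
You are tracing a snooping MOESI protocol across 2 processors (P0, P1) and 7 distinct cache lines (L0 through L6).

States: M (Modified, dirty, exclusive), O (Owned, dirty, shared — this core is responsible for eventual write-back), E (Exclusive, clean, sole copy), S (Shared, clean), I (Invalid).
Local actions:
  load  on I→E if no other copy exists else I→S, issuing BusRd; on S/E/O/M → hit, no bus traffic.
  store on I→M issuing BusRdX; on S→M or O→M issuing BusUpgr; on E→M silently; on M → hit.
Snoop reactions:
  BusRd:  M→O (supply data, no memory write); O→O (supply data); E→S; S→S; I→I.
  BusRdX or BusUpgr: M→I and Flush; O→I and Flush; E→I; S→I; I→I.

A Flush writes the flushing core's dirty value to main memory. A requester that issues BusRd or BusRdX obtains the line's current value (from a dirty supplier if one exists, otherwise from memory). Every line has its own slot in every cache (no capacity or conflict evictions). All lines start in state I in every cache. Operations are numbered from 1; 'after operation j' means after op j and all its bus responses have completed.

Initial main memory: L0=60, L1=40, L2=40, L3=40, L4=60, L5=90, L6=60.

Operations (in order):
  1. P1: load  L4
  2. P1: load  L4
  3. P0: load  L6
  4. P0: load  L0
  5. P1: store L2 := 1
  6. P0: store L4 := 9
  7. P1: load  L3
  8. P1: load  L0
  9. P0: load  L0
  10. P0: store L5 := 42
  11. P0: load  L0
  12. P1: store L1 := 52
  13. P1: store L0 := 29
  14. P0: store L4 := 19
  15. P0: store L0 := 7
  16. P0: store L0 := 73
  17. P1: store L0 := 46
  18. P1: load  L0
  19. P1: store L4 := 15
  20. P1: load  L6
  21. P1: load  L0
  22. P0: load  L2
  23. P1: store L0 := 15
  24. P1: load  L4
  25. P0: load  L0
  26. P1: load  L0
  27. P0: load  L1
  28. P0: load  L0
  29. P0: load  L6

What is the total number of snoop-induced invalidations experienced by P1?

1. P1: load  L4  bus=[BusRd]  L4: P0=I P1=E  mem[L4]=60
2. P1: load  L4  bus=[-]  L4: P0=I P1=E  mem[L4]=60
3. P0: load  L6  bus=[BusRd]  L6: P0=E P1=I  mem[L6]=60
4. P0: load  L0  bus=[BusRd]  L0: P0=E P1=I  mem[L0]=60
5. P1: store L2 := 1  bus=[BusRdX]  L2: P0=I P1=M  mem[L2]=40
6. P0: store L4 := 9  bus=[BusRdX]  L4: P0=M P1=I  mem[L4]=60
7. P1: load  L3  bus=[BusRd]  L3: P0=I P1=E  mem[L3]=40
8. P1: load  L0  bus=[BusRd]  L0: P0=S P1=S  mem[L0]=60
9. P0: load  L0  bus=[-]  L0: P0=S P1=S  mem[L0]=60
10. P0: store L5 := 42  bus=[BusRdX]  L5: P0=M P1=I  mem[L5]=90
11. P0: load  L0  bus=[-]  L0: P0=S P1=S  mem[L0]=60
12. P1: store L1 := 52  bus=[BusRdX]  L1: P0=I P1=M  mem[L1]=40
13. P1: store L0 := 29  bus=[BusUpgr]  L0: P0=I P1=M  mem[L0]=60
14. P0: store L4 := 19  bus=[-]  L4: P0=M P1=I  mem[L4]=60
15. P0: store L0 := 7  bus=[BusRdX,Flush]  L0: P0=M P1=I  mem[L0]=29
16. P0: store L0 := 73  bus=[-]  L0: P0=M P1=I  mem[L0]=29
17. P1: store L0 := 46  bus=[BusRdX,Flush]  L0: P0=I P1=M  mem[L0]=73
18. P1: load  L0  bus=[-]  L0: P0=I P1=M  mem[L0]=73
19. P1: store L4 := 15  bus=[BusRdX,Flush]  L4: P0=I P1=M  mem[L4]=19
20. P1: load  L6  bus=[BusRd]  L6: P0=S P1=S  mem[L6]=60
21. P1: load  L0  bus=[-]  L0: P0=I P1=M  mem[L0]=73
22. P0: load  L2  bus=[BusRd]  L2: P0=S P1=O  mem[L2]=40
23. P1: store L0 := 15  bus=[-]  L0: P0=I P1=M  mem[L0]=73
24. P1: load  L4  bus=[-]  L4: P0=I P1=M  mem[L4]=19
25. P0: load  L0  bus=[BusRd]  L0: P0=S P1=O  mem[L0]=73
26. P1: load  L0  bus=[-]  L0: P0=S P1=O  mem[L0]=73
27. P0: load  L1  bus=[BusRd]  L1: P0=S P1=O  mem[L1]=40
28. P0: load  L0  bus=[-]  L0: P0=S P1=O  mem[L0]=73
29. P0: load  L6  bus=[-]  L6: P0=S P1=S  mem[L6]=60

invalidations = 2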